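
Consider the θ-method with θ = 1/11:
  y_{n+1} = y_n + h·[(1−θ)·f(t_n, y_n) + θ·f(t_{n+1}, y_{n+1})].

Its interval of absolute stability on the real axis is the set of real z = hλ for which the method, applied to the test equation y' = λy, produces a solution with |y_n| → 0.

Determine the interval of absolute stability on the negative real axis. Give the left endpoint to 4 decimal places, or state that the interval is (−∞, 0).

Test eqn y'=λy, z=hλ:
  y_{n+1} = y_n + z·[10/11·y_n + 1/11·y_{n+1}] ⇒ (1 − 1/11z)y_{n+1} = (1 + 10/11z)y_n
  so R(z) = (1 + 10/11z)/(1 − 1/11z).

Solve |R(x)|<1 on ℝ⁻.
x=-1.24: |R|=0.1144
R=−1: 1+10/11x = −1+1/11x ⇒ -9/11x=2 ⇒ x=2/(-9/11)=-2.4444
Confirm numerically:
  x=-2.224: |R|=0.84997 <1
  x=-2.039: |R|=0.72015 <1
  x=-1.886: |R|=0.60996 <1
  x=-1.046: |R|=0.04483 <1
  x=-3.019: |R|=1.36886 >1
  x=-2.759: |R|=1.20576 >1
  x=-2.648: |R|=1.13423 >1
Interval (-2.4444, 0).

(-2.4444, 0).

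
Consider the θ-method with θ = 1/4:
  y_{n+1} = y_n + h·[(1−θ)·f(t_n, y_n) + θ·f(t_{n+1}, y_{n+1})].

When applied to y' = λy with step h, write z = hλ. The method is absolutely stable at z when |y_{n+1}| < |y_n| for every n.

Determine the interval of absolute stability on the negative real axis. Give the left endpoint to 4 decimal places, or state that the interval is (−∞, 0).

On y'=λy, z=hλ:
  y_{n+1} = y_n + z·[3/4·y_n + 1/4·y_{n+1}] ⇒ (1 − 1/4z)y_{n+1} = (1 + 3/4z)y_n
  R(z) = (1 + 3/4z)/(1 − 1/4z).

Need |R(x)|<1, x<0.
x=-0.85: |R|=0.2990
R=−1: 1+3/4x = −1+1/4x ⇒ -1/2x=2 ⇒ x=2/(-1/2)=-4.0000
Confirm numerically:
  x=-3.354: |R|=0.82431 <1
  x=-2.510: |R|=0.54224 <1
  x=-2.094: |R|=0.37447 <1
  x=-4.384: |R|=1.09160 >1
  x=-4.155: |R|=1.03801 >1
So |R|<1 on (-4.0000, 0).

(-4.0000, 0).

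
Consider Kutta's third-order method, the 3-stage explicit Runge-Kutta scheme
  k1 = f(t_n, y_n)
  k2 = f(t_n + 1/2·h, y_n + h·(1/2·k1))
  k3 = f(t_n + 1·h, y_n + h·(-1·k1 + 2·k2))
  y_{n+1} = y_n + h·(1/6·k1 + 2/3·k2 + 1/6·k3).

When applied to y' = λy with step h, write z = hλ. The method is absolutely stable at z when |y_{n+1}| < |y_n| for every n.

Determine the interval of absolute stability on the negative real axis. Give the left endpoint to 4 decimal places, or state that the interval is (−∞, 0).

On y'=λy, z=hλ:
  order 3, 3-stage ⇒ R(z)=1+z+z^2/2+z^3/6
  (e.g. R(-1.65)=-0.03744, |R|=0.03744)

Find x<0 with |R(x)|<1.
x=-1.65: |R|=0.0374
|R(-2.13)|=0.4721 |R(-1.46)|=0.0871 |R(-0.57)|=0.5616
Bisect:
  x_lo=-2.9526 |R|=1.8838  x_hi=-0.3408 |R|=0.7107
  mid=-1.64672 |R|=0.03511 →hi
  mid=-2.29968 |R|=0.68241 →hi
  mid=-2.62617 |R|=1.19646 →lo
  mid=-2.46292 |R|=0.91994 →hi
  mid=-2.54454 |R|=1.05306 →lo
  mid=-2.50373 |R|=0.98525 →hi
  mid=-2.52414 |R|=1.01883 →lo
  mid=-2.51394 |R|=1.00196 →lo
  mid=-2.50884 |R|=0.99358 →hi
  ...
  [-2.51282,-2.51266] ⇒ x*=-2.5127
So |R|<1 on (-2.5127, 0).

(-2.5127, 0).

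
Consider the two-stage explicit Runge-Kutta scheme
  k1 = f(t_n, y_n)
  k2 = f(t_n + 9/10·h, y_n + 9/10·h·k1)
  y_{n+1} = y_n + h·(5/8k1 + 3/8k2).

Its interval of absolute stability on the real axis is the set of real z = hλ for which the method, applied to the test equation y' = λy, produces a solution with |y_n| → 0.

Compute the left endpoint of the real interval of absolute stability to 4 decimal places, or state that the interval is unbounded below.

Test eqn y'=λy, z=hλ:
  k1=λy_n ⇒ h·k1=z·y_n;  k2=λ(1+9/10z)y_n ⇒ h·k2=z(1+9/10z)y_n
  y_{n+1}/y_n = 1 + 5/8z + 3/8z(1+9/10z) = 1 + z + 27/80z²
  ⇒ R(z) = 1 + z + 27/80z².

Need |R(x)|<1, x<0.
x=-1.01: |R|=0.3343
R=1: x+27/80x²=0 ⇒ x=−80/27=-2.9630; min R=1−1/(4·27/80)=0.2593>−1
Confirm numerically:
  x=-2.883: |R|=0.92220 <1
  x=-2.495: |R|=0.60595 <1
  x=-1.644: |R|=0.26817 <1
  x=-3.359: |R|=1.44897 >1
  x=-3.261: |R|=1.32802 >1
  x=-3.192: |R|=1.24674 >1
Interval (-2.9630, 0).

left endpoint -2.9630.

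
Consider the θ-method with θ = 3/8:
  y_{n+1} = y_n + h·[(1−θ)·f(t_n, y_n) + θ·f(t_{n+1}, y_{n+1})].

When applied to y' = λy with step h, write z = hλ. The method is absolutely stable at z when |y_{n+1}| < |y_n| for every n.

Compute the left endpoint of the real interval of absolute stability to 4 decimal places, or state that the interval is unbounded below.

Test eqn y'=λy, z=hλ:
  y_{n+1} = y_n + z·[5/8·y_n + 3/8·y_{n+1}] ⇒ (1 − 3/8z)y_{n+1} = (1 + 5/8z)y_n
  R(z) = (1 + 5/8z)/(1 − 3/8z).

Solve |R(x)|<1 on ℝ⁻.
x=-0.58: |R|=0.5236
R=−1: 1+5/8x = −1+3/8x ⇒ -1/4x=2 ⇒ x=2/(-1/4)=-8.0000
Confirm numerically:
  x=-4.910: |R|=0.72811 <1
  x=-4.283: |R|=0.64344 <1
  x=-4.257: |R|=0.63959 <1
  x=-8.374: |R|=1.02258 >1
  x=-8.262: |R|=1.01598 >1
So |R|<1 on (-8.0000, 0).

left endpoint -8.0000.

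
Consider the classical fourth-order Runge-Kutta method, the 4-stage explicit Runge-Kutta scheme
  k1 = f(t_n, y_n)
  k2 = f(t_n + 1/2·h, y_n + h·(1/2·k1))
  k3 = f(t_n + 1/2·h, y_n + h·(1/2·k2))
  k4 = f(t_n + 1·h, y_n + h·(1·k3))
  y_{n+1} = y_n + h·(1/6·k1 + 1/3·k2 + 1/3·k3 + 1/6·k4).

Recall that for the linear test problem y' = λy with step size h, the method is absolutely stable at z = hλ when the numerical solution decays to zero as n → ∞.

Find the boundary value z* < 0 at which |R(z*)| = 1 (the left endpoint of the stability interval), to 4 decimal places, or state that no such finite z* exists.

Test eqn y'=λy, z=hλ:
  order 4, 4-stage ⇒ R(z)=1+z+z^2/2+z^3/6+z^4/24
  (e.g. R(-0.93)=0.39956, |R|=0.39956)

Find x<0 with |R(x)|<1.
x=-0.93: |R|=0.3996
|R(-2.51)|=0.6583 |R(-2.2)|=0.4214 |R(-1.18)|=0.3231
Bisect:
  x_lo=-3.6623 |R|=3.3527  x_hi=-0.0672 |R|=0.9350
  mid=-1.86476 |R|=0.29700 →hi
  mid=-2.76352 |R|=0.96766 →hi
  mid=-3.21290 |R|=1.86075 →lo
  mid=-2.98821 |R|=1.35158 →lo
  mid=-2.87586 |R|=1.14536 →lo
  mid=-2.81969 |R|=1.05311 →lo
  mid=-2.79160 |R|=1.00955 →lo
  mid=-2.77756 |R|=0.98840 →hi
  ...
  [-2.78546,-2.78524] ⇒ x*=-2.7853
Interval (-2.7853, 0).

left endpoint -2.7853.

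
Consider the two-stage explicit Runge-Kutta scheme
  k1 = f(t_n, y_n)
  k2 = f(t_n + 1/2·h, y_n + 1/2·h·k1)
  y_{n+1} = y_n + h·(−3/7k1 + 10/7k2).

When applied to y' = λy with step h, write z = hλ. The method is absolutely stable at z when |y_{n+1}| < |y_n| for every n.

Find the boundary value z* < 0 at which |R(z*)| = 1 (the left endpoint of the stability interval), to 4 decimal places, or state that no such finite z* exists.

Set f=λy, z=hλ:
  k1=λy_n ⇒ h·k1=z·y_n;  k2=λ(1+1/2z)y_n ⇒ h·k2=z(1+1/2z)y_n
  y_{n+1}/y_n = 1 − 3/7z + 10/7z(1+1/2z) = 1 + z + 5/7z²
  R(z) = 1 + z + 5/7z².

Solve |R(x)|<1 on ℝ⁻.
x=-1.46: |R|=1.0626
R=1: x+5/7x²=0 ⇒ x=−7/5=-1.4000; min R=1−1/(4·5/7)=0.6500>−1
Confirm numerically:
  x=-1.004: |R|=0.71601 <1
  x=-0.887: |R|=0.67498 <1
  x=-0.828: |R|=0.66170 <1
  x=-1.720: |R|=1.39314 >1
  x=-1.499: |R|=1.10600 >1
Interval (-1.4000, 0).

z* = -1.4000.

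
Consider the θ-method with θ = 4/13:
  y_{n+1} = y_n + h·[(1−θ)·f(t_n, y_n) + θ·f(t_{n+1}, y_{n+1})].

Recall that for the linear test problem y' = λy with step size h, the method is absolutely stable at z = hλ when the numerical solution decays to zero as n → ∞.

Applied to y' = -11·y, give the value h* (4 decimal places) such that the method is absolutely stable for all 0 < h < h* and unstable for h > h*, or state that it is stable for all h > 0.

On y'=λy, z=hλ:
  y_{n+1} = y_n + z·[9/13·y_n + 4/13·y_{n+1}] ⇒ (1 − 4/13z)y_{n+1} = (1 + 9/13z)y_n
  ⇒ R(z) = (1 + 9/13z)/(1 − 4/13z).

Need |R(x)|<1, x<0.
x=-0.58: |R|=0.5078
R=−1: 1+9/13x = −1+4/13x ⇒ -5/13x=2 ⇒ x=2/(-5/13)=-5.2000
Confirm numerically:
  x=-3.304: |R|=0.63839 <1
  x=-3.013: |R|=0.56351 <1
  x=-2.236: |R|=0.32464 <1
  x=-5.745: |R|=1.07574 >1
  x=-5.289: |R|=1.01303 >1
  x=-5.230: |R|=1.00442 >1
Interval (-5.2000, 0).

(-5.2000,0); λ=-11 ⇒ h* = (26/5)/11 = 0.4727.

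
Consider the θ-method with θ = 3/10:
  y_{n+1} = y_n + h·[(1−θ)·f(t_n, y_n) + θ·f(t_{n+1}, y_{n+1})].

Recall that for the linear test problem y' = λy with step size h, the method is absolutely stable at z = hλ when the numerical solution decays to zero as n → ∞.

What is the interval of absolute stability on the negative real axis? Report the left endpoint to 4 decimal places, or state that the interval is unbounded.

Set f=λy, z=hλ:
  y_{n+1} = y_n + z·[7/10·y_n + 3/10·y_{n+1}] ⇒ (1 − 3/10z)y_{n+1} = (1 + 7/10z)y_n
  so R(z) = (1 + 7/10z)/(1 − 3/10z).

Solve |R(x)|<1 on ℝ⁻.
x=-1.08: |R|=0.1843
R=−1: 1+7/10x = −1+3/10x ⇒ -2/5x=2 ⇒ x=2/(-2/5)=-5.0000
Confirm numerically:
  x=-3.785: |R|=0.77242 <1
  x=-2.557: |R|=0.44700 <1
  x=-2.200: |R|=0.32530 <1
  x=-2.110: |R|=0.29210 <1
  x=-5.528: |R|=1.07945 >1
  x=-5.237: |R|=1.03687 >1
  x=-5.085: |R|=1.01346 >1
Interval (-5.0000, 0).

(-5.0000, 0).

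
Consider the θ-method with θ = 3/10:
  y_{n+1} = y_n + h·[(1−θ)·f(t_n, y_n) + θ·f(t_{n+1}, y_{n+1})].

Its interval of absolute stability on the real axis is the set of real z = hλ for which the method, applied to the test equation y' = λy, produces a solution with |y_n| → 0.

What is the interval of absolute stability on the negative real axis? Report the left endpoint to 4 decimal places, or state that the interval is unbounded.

With y'=λy (z=hλ):
  y_{n+1} = y_n + z·[7/10·y_n + 3/10·y_{n+1}] ⇒ (1 − 3/10z)y_{n+1} = (1 + 7/10z)y_n
  Hence R(z) = (1 + 7/10z)/(1 − 3/10z).

Need |R(x)|<1, x<0.
x=-1.71: |R|=0.1302
R=−1: 1+7/10x = −1+3/10x ⇒ -2/5x=2 ⇒ x=2/(-2/5)=-5.0000
Confirm numerically:
  x=-4.661: |R|=0.94346 <1
  x=-3.836: |R|=0.78352 <1
  x=-3.801: |R|=0.77592 <1
  x=-5.542: |R|=1.08142 >1
  x=-5.509: |R|=1.07675 >1
  x=-5.194: |R|=1.03033 >1
Stable set (-5.0000, 0).

z∈(-5.0000,0).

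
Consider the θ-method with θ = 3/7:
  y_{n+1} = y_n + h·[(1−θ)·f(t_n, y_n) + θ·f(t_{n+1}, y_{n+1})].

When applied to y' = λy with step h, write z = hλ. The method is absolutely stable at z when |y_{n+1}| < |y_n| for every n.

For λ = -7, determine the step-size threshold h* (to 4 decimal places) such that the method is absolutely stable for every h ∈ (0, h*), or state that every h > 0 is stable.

Test eqn y'=λy, z=hλ:
  y_{n+1} = y_n + z·[4/7·y_n + 3/7·y_{n+1}] ⇒ (1 − 3/7z)y_{n+1} = (1 + 4/7z)y_n
  ⇒ R(z) = (1 + 4/7z)/(1 − 3/7z).

Need |R(x)|<1, x<0.
x=-0.44: |R|=0.6298
R=−1: 1+4/7x = −1+3/7x ⇒ -1/7x=2 ⇒ x=2/(-1/7)=-14.0000
Confirm numerically:
  x=-11.694: |R|=0.94520 <1
  x=-10.371: |R|=0.90478 <1
  x=-9.064: |R|=0.85564 <1
  x=-14.532: |R|=1.01051 >1
  x=-14.511: |R|=1.01011 >1
  x=-14.463: |R|=1.00919 >1
Interval (-14.0000, 0).

(-14.0000,0); λ=-7 ⇒ h* = (14)/7 = 2.0000.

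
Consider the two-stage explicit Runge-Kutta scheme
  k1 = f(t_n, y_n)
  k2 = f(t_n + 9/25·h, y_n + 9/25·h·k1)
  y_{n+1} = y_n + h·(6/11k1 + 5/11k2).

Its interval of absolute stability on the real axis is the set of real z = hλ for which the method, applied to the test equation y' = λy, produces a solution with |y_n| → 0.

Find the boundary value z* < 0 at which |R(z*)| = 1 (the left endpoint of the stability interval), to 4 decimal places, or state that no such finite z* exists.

Set f=λy, z=hλ:
  k1=λy_n ⇒ h·k1=z·y_n;  k2=λ(1+9/25z)y_n ⇒ h·k2=z(1+9/25z)y_n
  y_{n+1}/y_n = 1 + 6/11z + 5/11z(1+9/25z) = 1 + z + 9/55z²
  R(z) = 1 + z + 9/55z².

Need |R(x)|<1, x<0.
x=-0.89: |R|=0.2396
R=1: x+9/55x²=0 ⇒ x=−55/9=-6.1111; min R=1−1/(4·9/55)=-0.5278>−1
Confirm numerically:
  x=-5.890: |R|=0.78689 <1
  x=-4.302: |R|=0.27355 <1
  x=-3.985: |R|=0.38642 <1
  x=-3.290: |R|=0.51878 <1
  x=-6.441: |R|=1.34770 >1
  x=-6.322: |R|=1.21817 >1
So |R|<1 on (-6.1111, 0).

z* = -6.1111.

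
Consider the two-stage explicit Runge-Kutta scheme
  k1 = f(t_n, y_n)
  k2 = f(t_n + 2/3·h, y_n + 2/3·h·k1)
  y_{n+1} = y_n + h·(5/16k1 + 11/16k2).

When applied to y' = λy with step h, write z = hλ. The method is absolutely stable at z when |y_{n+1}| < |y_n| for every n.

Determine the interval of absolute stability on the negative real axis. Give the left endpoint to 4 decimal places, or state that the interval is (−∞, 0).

Set f=λy, z=hλ:
  k1=λy_n ⇒ h·k1=z·y_n;  k2=λ(1+2/3z)y_n ⇒ h·k2=z(1+2/3z)y_n
  y_{n+1}/y_n = 1 + 5/16z + 11/16z(1+2/3z) = 1 + z + 11/24z²
  so R(z) = 1 + z + 11/24z².

Find x<0 with |R(x)|<1.
x=-1.64: |R|=0.5927
R=1: x+11/24x²=0 ⇒ x=−24/11=-2.1818; min R=1−1/(4·11/24)=0.4545>−1
Confirm numerically:
  x=-1.887: |R|=0.74502 <1
  x=-1.812: |R|=0.69287 <1
  x=-1.379: |R|=0.49259 <1
  x=-2.427: |R|=1.27273 >1
  x=-2.281: |R|=1.10369 >1
  x=-2.229: |R|=1.04820 >1
So |R|<1 on (-2.1818, 0).

(-2.1818, 0).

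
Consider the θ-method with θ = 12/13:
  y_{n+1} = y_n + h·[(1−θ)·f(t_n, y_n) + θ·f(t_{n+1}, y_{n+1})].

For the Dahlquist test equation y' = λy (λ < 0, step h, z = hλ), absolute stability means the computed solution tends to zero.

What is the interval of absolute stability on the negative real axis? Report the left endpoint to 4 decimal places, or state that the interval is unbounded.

interval (−∞, 0).

With y'=λy (z=hλ):
  y_{n+1} = y_n + z·[1/13·y_n + 12/13·y_{n+1}] ⇒ (1 − 12/13z)y_{n+1} = (1 + 1/13z)y_n
  so R(z) = (1 + 1/13z)/(1 − 12/13z).

Find x<0 with |R(x)|<1.
x=-1.44: |R|=0.3818
x=-2: |R|=0.2973
x=-10: |R|=0.0226
x=-100: |R|=0.0717
θ=12/13≥1/2 ⇒ |1+1/13x|<|1−12/13x| ∀x<0 ⇒ unbounded interval.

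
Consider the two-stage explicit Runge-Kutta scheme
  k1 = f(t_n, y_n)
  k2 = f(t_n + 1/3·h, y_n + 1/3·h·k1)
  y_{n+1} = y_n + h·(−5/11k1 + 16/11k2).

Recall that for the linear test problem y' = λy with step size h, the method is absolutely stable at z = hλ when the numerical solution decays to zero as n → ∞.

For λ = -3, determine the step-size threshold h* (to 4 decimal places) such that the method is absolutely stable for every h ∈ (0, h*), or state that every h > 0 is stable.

(-2.0625,0); λ=-3 ⇒ h* = (33/16)/3 = 0.6875.

On y'=λy, z=hλ:
  k1=λy_n ⇒ h·k1=z·y_n;  k2=λ(1+1/3z)y_n ⇒ h·k2=z(1+1/3z)y_n
  y_{n+1}/y_n = 1 − 5/11z + 16/11z(1+1/3z) = 1 + z + 16/33z²
  Hence R(z) = 1 + z + 16/33z².

Solve |R(x)|<1 on ℝ⁻.
x=-0.4: |R|=0.6776
R=1: x+16/33x²=0 ⇒ x=−33/16=-2.0625; min R=1−1/(4·16/33)=0.4844>−1
Confirm numerically:
  x=-1.984: |R|=0.92449 <1
  x=-1.947: |R|=0.89097 <1
  x=-1.911: |R|=0.85963 <1
  x=-1.822: |R|=0.78754 <1
  x=-2.270: |R|=1.22838 >1
  x=-2.104: |R|=1.04234 >1
So |R|<1 on (-2.0625, 0).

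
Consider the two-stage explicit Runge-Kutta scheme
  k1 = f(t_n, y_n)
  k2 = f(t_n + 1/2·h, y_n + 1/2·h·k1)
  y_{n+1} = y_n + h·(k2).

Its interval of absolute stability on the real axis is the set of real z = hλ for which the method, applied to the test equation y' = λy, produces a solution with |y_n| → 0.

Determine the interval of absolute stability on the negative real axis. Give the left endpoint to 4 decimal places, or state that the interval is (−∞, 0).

Test eqn y'=λy, z=hλ:
  k1=λy_n ⇒ h·k1=z·y_n;  k2=λ(1+1/2z)y_n ⇒ h·k2=z(1+1/2z)y_n
  y_{n+1}/y_n = 1 + z(1+1/2z) = 1 + z + 1/2z²
  R(z) = 1 + z + 1/2z².

Solve |R(x)|<1 on ℝ⁻.
x=-0.83: |R|=0.5145
R=1: x+1/2x²=0 ⇒ x=−2=-2.0000; min R=1−1/(4·1/2)=0.5000>−1
Confirm numerically:
  x=-1.331: |R|=0.55478 <1
  x=-1.052: |R|=0.50135 <1
  x=-0.840: |R|=0.51280 <1
  x=-2.548: |R|=1.69815 >1
  x=-2.118: |R|=1.12496 >1
Stable set (-2.0000, 0).

(-2.0000, 0).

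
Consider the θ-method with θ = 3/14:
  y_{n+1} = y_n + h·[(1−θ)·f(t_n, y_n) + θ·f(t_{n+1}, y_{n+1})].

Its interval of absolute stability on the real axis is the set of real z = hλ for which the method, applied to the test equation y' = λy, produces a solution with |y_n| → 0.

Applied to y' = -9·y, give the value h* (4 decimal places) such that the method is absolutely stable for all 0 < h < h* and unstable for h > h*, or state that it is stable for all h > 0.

On y'=λy, z=hλ:
  y_{n+1} = y_n + z·[11/14·y_n + 3/14·y_{n+1}] ⇒ (1 − 3/14z)y_{n+1} = (1 + 11/14z)y_n
  R(z) = (1 + 11/14z)/(1 − 3/14z).

Need |R(x)|<1, x<0.
x=-1.75: |R|=0.2727
R=−1: 1+11/14x = −1+3/14x ⇒ -4/7x=2 ⇒ x=2/(-4/7)=-3.5000
Confirm numerically:
  x=-3.139: |R|=0.87667 <1
  x=-1.913: |R|=0.35681 <1
  x=-1.744: |R|=0.26955 <1
  x=-1.571: |R|=0.17533 <1
  x=-4.028: |R|=1.16194 >1
  x=-3.682: |R|=1.05813 >1
  x=-3.597: |R|=1.03130 >1
So |R|<1 on (-3.5000, 0).

(-3.5000,0); λ=-9 ⇒ h* = (7/2)/9 = 0.3889.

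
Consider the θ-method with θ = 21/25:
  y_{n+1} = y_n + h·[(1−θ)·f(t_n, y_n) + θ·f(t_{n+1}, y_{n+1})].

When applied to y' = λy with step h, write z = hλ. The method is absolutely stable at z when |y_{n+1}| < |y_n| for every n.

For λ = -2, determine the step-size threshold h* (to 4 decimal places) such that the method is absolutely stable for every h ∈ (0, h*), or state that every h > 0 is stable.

Set f=λy, z=hλ:
  y_{n+1} = y_n + z·[4/25·y_n + 21/25·y_{n+1}] ⇒ (1 − 21/25z)y_{n+1} = (1 + 4/25z)y_n
  R(z) = (1 + 4/25z)/(1 − 21/25z).

Boundary: |R(x)|=1, x<0.
x=-1.28: |R|=0.3832
x=-2: |R|=0.2537
x=-10: |R|=0.0638
x=-100: |R|=0.1765
θ=21/25≥1/2 ⇒ |1+4/25x|<|1−21/25x| ∀x<0 ⇒ interval (−∞,0).

interval (−∞, 0). Any h>0 works for λ=-2.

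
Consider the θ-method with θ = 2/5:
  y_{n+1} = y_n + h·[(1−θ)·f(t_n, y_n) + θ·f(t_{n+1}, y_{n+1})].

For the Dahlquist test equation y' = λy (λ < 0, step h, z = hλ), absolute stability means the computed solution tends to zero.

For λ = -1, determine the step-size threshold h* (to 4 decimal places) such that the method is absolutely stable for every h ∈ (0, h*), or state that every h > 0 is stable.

With y'=λy (z=hλ):
  y_{n+1} = y_n + z·[3/5·y_n + 2/5·y_{n+1}] ⇒ (1 − 2/5z)y_{n+1} = (1 + 3/5z)y_n
  ⇒ R(z) = (1 + 3/5z)/(1 − 2/5z).

Solve |R(x)|<1 on ℝ⁻.
x=-1.22: |R|=0.1801
R=−1: 1+3/5x = −1+2/5x ⇒ -1/5x=2 ⇒ x=2/(-1/5)=-10.0000
Confirm numerically:
  x=-6.631: |R|=0.81552 <1
  x=-5.761: |R|=0.74343 <1
  x=-5.752: |R|=0.74261 <1
  x=-10.418: |R|=1.01618 >1
  x=-10.333: |R|=1.01297 >1
Stable set (-10.0000, 0).

(-10.0000,0); λ=-1 ⇒ h* = (10)/1 = 10.0000.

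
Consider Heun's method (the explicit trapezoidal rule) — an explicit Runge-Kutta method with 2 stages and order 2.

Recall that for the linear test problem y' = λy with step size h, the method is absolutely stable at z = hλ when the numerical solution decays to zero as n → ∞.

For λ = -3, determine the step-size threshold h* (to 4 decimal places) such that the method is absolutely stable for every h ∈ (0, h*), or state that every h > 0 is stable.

(-2.0000,0); λ=-3 ⇒ h* = 0.6667.

With y'=λy (z=hλ):
  order 2, 2-stage ⇒ R(z)=1+z+z^2/2
  (e.g. R(-0.32)=0.73120, |R|=0.73120)

Boundary: |R(x)|=1, x<0.
x=-0.32: |R|=0.7312
|R(-2.39)|=1.4661 |R(-2.11)|=1.1160 |R(-0.87)|=0.5085
Bisect:
  x_lo=-2.6658 |R|=1.8875  x_hi=-0.0856 |R|=0.9181
  mid=-1.37569 |R|=0.57057 →hi
  mid=-2.02076 |R|=1.02098 →lo
  mid=-1.69822 |R|=0.74376 →hi
  mid=-1.85949 |R|=0.86936 →hi
  mid=-1.94013 |R|=0.94192 →hi
  mid=-1.98044 |R|=0.98063 →hi
  mid=-2.00060 |R|=1.00060 →lo
  mid=-1.99052 |R|=0.99057 →hi
  mid=-1.99556 |R|=0.99557 →hi
  mid=-1.99808 |R|=0.99808 →hi
  ...
  [-2.00013,-1.99997] ⇒ x*=-2.0000
Stable set (-2.0000, 0).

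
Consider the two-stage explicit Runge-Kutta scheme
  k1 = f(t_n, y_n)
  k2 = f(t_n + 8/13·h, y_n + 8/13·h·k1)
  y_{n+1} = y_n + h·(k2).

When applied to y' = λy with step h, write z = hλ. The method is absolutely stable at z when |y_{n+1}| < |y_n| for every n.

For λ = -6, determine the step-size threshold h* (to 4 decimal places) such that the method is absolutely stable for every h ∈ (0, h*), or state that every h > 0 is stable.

With y'=λy (z=hλ):
  k1=λy_n ⇒ h·k1=z·y_n;  k2=λ(1+8/13z)y_n ⇒ h·k2=z(1+8/13z)y_n
  y_{n+1}/y_n = 1 + z(1+8/13z) = 1 + z + 8/13z²
  ⇒ R(z) = 1 + z + 8/13z².

Solve |R(x)|<1 on ℝ⁻.
x=-1.21: |R|=0.6910
R=1: x+8/13x²=0 ⇒ x=−13/8=-1.6250; min R=1−1/(4·8/13)=0.5938>−1
Confirm numerically:
  x=-1.565: |R|=0.94222 <1
  x=-1.428: |R|=0.82688 <1
  x=-1.141: |R|=0.66016 <1
  x=-2.018: |R|=1.48805 >1
  x=-1.917: |R|=1.34447 >1
  x=-1.885: |R|=1.30160 >1
Stable set (-1.6250, 0).

(-1.6250,0); λ=-6 ⇒ h* = (13/8)/6 = 0.2708.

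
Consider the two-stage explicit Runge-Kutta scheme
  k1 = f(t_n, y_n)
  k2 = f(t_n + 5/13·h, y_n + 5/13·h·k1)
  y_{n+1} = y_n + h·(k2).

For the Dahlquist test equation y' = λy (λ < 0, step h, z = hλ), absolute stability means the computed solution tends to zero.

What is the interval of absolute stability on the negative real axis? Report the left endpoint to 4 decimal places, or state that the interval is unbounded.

z∈(-2.6000,0).

Test eqn y'=λy, z=hλ:
  k1=λy_n ⇒ h·k1=z·y_n;  k2=λ(1+5/13z)y_n ⇒ h·k2=z(1+5/13z)y_n
  y_{n+1}/y_n = 1 + z(1+5/13z) = 1 + z + 5/13z²
  so R(z) = 1 + z + 5/13z².

Find x<0 with |R(x)|<1.
x=-1.58: |R|=0.3802
R=1: x+5/13x²=0 ⇒ x=−13/5=-2.6000; min R=1−1/(4·5/13)=0.3500>−1
Confirm numerically:
  x=-2.289: |R|=0.72620 <1
  x=-2.233: |R|=0.68480 <1
  x=-1.572: |R|=0.37846 <1
  x=-3.153: |R|=1.67062 >1
  x=-2.885: |R|=1.31624 >1
Interval (-2.6000, 0).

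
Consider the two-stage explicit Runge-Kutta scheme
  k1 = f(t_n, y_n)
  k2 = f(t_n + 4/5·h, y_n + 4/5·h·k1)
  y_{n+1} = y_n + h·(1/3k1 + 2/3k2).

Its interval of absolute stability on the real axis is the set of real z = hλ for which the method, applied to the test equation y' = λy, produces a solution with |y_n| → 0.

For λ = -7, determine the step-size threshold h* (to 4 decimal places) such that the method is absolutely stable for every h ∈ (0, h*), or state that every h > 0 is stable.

Test eqn y'=λy, z=hλ:
  k1=λy_n ⇒ h·k1=z·y_n;  k2=λ(1+4/5z)y_n ⇒ h·k2=z(1+4/5z)y_n
  y_{n+1}/y_n = 1 + 1/3z + 2/3z(1+4/5z) = 1 + z + 8/15z²
  ⇒ R(z) = 1 + z + 8/15z².

Solve |R(x)|<1 on ℝ⁻.
x=-0.62: |R|=0.5850
R=1: x+8/15x²=0 ⇒ x=−15/8=-1.8750; min R=1−1/(4·8/15)=0.5312>−1
Confirm numerically:
  x=-1.696: |R|=0.83809 <1
  x=-1.553: |R|=0.73330 <1
  x=-0.812: |R|=0.53965 <1
  x=-2.217: |R|=1.40438 >1
  x=-1.990: |R|=1.12205 >1
Interval (-1.8750, 0).

(-1.8750,0); λ=-7 ⇒ h* = (15/8)/7 = 0.2679.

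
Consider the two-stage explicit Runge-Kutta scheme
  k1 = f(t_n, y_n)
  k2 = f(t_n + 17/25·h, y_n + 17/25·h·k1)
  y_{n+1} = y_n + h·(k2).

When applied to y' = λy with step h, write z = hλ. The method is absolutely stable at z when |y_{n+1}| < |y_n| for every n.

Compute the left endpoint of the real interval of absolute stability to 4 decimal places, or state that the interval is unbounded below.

z* = -1.4706.

With y'=λy (z=hλ):
  k1=λy_n ⇒ h·k1=z·y_n;  k2=λ(1+17/25z)y_n ⇒ h·k2=z(1+17/25z)y_n
  y_{n+1}/y_n = 1 + z(1+17/25z) = 1 + z + 17/25z²
  so R(z) = 1 + z + 17/25z².

Solve |R(x)|<1 on ℝ⁻.
x=-0.75: |R|=0.6325
R=1: x+17/25x²=0 ⇒ x=−25/17=-1.4706; min R=1−1/(4·17/25)=0.6324>−1
Confirm numerically:
  x=-1.407: |R|=0.93916 <1
  x=-1.063: |R|=0.70538 <1
  x=-1.011: |R|=0.68404 <1
  x=-0.701: |R|=0.63315 <1
  x=-1.898: |R|=1.55163 >1
  x=-1.890: |R|=1.53903 >1
So |R|<1 on (-1.4706, 0).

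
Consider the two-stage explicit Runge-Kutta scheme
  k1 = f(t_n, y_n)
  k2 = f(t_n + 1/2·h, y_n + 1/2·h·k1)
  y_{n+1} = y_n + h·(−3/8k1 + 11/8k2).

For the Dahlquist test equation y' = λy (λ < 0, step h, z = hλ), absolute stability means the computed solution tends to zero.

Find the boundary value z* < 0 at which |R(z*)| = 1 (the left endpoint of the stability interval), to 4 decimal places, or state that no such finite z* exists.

Set f=λy, z=hλ:
  k1=λy_n ⇒ h·k1=z·y_n;  k2=λ(1+1/2z)y_n ⇒ h·k2=z(1+1/2z)y_n
  y_{n+1}/y_n = 1 − 3/8z + 11/8z(1+1/2z) = 1 + z + 11/16z²
  R(z) = 1 + z + 11/16z².

Find x<0 with |R(x)|<1.
x=-0.43: |R|=0.6971
R=1: x+11/16x²=0 ⇒ x=−16/11=-1.4545; min R=1−1/(4·11/16)=0.6364>−1
Confirm numerically:
  x=-1.400: |R|=0.94750 <1
  x=-1.207: |R|=0.79458 <1
  x=-0.638: |R|=0.64184 <1
  x=-1.844: |R|=1.49373 >1
  x=-1.806: |R|=1.43637 >1
  x=-1.608: |R|=1.16964 >1
Stable set (-1.4545, 0).

z* = -1.4545.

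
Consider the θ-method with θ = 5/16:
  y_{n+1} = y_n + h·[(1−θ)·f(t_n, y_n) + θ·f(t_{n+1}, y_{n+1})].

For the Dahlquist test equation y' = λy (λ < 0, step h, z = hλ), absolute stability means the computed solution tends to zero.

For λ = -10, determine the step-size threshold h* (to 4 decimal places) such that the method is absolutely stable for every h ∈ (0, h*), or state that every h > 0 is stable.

On y'=λy, z=hλ:
  y_{n+1} = y_n + z·[11/16·y_n + 5/16·y_{n+1}] ⇒ (1 − 5/16z)y_{n+1} = (1 + 11/16z)y_n
  so R(z) = (1 + 11/16z)/(1 − 5/16z).

Need |R(x)|<1, x<0.
x=-1.38: |R|=0.0358
R=−1: 1+11/16x = −1+5/16x ⇒ -3/8x=2 ⇒ x=2/(-3/8)=-5.3333
Confirm numerically:
  x=-3.618: |R|=0.69809 <1
  x=-3.516: |R|=0.67528 <1
  x=-3.097: |R|=0.57383 <1
  x=-2.873: |R|=0.51385 <1
  x=-5.806: |R|=1.06298 >1
  x=-5.598: |R|=1.03610 >1
  x=-5.551: |R|=1.02985 >1
Stable set (-5.3333, 0).

(-5.3333,0); λ=-10 ⇒ h* = (16/3)/10 = 0.5333.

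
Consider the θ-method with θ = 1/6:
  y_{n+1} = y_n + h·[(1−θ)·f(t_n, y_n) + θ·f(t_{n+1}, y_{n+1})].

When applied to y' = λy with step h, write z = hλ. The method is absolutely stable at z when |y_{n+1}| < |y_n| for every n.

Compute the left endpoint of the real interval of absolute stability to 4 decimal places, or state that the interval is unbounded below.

left endpoint -3.0000.

Test eqn y'=λy, z=hλ:
  y_{n+1} = y_n + z·[5/6·y_n + 1/6·y_{n+1}] ⇒ (1 − 1/6z)y_{n+1} = (1 + 5/6z)y_n
  ⇒ R(z) = (1 + 5/6z)/(1 − 1/6z).

Boundary: |R(x)|=1, x<0.
x=-0.35: |R|=0.6693
R=−1: 1+5/6x = −1+1/6x ⇒ -2/3x=2 ⇒ x=2/(-2/3)=-3.0000
Confirm numerically:
  x=-2.828: |R|=0.92207 <1
  x=-2.256: |R|=0.63953 <1
  x=-1.698: |R|=0.32346 <1
  x=-3.304: |R|=1.13070 >1
  x=-3.188: |R|=1.08185 >1
Interval (-3.0000, 0).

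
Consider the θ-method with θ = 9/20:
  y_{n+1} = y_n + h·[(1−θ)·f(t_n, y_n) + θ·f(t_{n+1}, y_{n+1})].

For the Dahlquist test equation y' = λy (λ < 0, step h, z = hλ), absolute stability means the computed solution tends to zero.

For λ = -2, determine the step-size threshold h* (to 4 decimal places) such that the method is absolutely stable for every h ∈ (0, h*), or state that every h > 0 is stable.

Test eqn y'=λy, z=hλ:
  y_{n+1} = y_n + z·[11/20·y_n + 9/20·y_{n+1}] ⇒ (1 − 9/20z)y_{n+1} = (1 + 11/20z)y_n
  R(z) = (1 + 11/20z)/(1 − 9/20z).

Solve |R(x)|<1 on ℝ⁻.
x=-0.58: |R|=0.5400
R=−1: 1+11/20x = −1+9/20x ⇒ -1/10x=2 ⇒ x=2/(-1/10)=-20.0000
Confirm numerically:
  x=-13.101: |R|=0.89995 <1
  x=-12.809: |R|=0.89369 <1
  x=-8.576: |R|=0.76490 <1
  x=-20.186: |R|=1.00184 >1
  x=-20.090: |R|=1.00090 >1
Stable set (-20.0000, 0).

(-20.0000,0); λ=-2 ⇒ h* = (20)/2 = 10.0000.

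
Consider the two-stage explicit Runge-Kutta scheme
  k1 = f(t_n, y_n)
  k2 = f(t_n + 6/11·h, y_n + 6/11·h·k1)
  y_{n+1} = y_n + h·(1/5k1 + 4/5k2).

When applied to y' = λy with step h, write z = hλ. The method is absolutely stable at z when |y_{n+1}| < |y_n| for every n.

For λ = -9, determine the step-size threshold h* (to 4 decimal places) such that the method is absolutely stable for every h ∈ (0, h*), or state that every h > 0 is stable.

With y'=λy (z=hλ):
  k1=λy_n ⇒ h·k1=z·y_n;  k2=λ(1+6/11z)y_n ⇒ h·k2=z(1+6/11z)y_n
  y_{n+1}/y_n = 1 + 1/5z + 4/5z(1+6/11z) = 1 + z + 24/55z²
  R(z) = 1 + z + 24/55z².

Find x<0 with |R(x)|<1.
x=-1.27: |R|=0.4338
R=1: x+24/55x²=0 ⇒ x=−55/24=-2.2917; min R=1−1/(4·24/55)=0.4271>−1
Confirm numerically:
  x=-1.718: |R|=0.56994 <1
  x=-1.422: |R|=0.46036 <1
  x=-1.402: |R|=0.45572 <1
  x=-2.713: |R|=1.49880 >1
  x=-2.615: |R|=1.36895 >1
  x=-2.317: |R|=1.02561 >1
So |R|<1 on (-2.2917, 0).

(-2.2917,0); λ=-9 ⇒ h* = (55/24)/9 = 0.2546.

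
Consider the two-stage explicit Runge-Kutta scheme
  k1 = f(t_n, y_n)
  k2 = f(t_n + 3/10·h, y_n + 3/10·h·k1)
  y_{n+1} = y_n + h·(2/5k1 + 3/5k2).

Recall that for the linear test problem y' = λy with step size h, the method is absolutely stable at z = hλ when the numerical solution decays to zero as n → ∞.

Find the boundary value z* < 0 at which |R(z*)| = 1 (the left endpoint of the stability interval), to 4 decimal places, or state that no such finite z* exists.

left endpoint -5.5556.

On y'=λy, z=hλ:
  k1=λy_n ⇒ h·k1=z·y_n;  k2=λ(1+3/10z)y_n ⇒ h·k2=z(1+3/10z)y_n
  y_{n+1}/y_n = 1 + 2/5z + 3/5z(1+3/10z) = 1 + z + 9/50z²
  so R(z) = 1 + z + 9/50z².

Find x<0 with |R(x)|<1.
x=-1.7: |R|=0.1798
R=1: x+9/50x²=0 ⇒ x=−50/9=-5.5556; min R=1−1/(4·9/50)=-0.3889>−1
Confirm numerically:
  x=-3.835: |R|=0.18770 <1
  x=-3.471: |R|=0.30239 <1
  x=-3.208: |R|=0.35557 <1
  x=-2.700: |R|=0.38780 <1
  x=-5.961: |R|=1.43503 >1
  x=-5.895: |R|=1.36018 >1
  x=-5.618: |R|=1.06315 >1
So |R|<1 on (-5.5556, 0).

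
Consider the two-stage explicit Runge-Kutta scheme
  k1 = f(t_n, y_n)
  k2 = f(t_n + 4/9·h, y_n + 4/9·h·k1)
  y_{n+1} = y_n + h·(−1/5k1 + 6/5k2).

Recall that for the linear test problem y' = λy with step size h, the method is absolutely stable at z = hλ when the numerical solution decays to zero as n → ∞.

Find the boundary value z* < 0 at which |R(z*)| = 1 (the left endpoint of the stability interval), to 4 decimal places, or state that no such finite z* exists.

With y'=λy (z=hλ):
  k1=λy_n ⇒ h·k1=z·y_n;  k2=λ(1+4/9z)y_n ⇒ h·k2=z(1+4/9z)y_n
  y_{n+1}/y_n = 1 − 1/5z + 6/5z(1+4/9z) = 1 + z + 8/15z²
  R(z) = 1 + z + 8/15z².

Solve |R(x)|<1 on ℝ⁻.
x=-0.78: |R|=0.5445
R=1: x+8/15x²=0 ⇒ x=−15/8=-1.8750; min R=1−1/(4·8/15)=0.5312>−1
Confirm numerically:
  x=-1.797: |R|=0.92524 <1
  x=-1.407: |R|=0.64881 <1
  x=-1.386: |R|=0.63853 <1
  x=-2.113: |R|=1.26821 >1
  x=-2.110: |R|=1.26445 >1
So |R|<1 on (-1.8750, 0).

left endpoint -1.8750.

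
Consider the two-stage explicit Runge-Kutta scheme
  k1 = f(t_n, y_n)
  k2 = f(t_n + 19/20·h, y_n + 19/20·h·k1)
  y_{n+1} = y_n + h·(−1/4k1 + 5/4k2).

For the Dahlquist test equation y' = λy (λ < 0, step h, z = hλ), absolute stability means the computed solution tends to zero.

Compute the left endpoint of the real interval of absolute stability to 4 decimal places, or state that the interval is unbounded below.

Set f=λy, z=hλ:
  k1=λy_n ⇒ h·k1=z·y_n;  k2=λ(1+19/20z)y_n ⇒ h·k2=z(1+19/20z)y_n
  y_{n+1}/y_n = 1 − 1/4z + 5/4z(1+19/20z) = 1 + z + 19/16z²
  Hence R(z) = 1 + z + 19/16z².

Find x<0 with |R(x)|<1.
x=-1.11: |R|=1.3531
R=1: x+19/16x²=0 ⇒ x=−16/19=-0.8421; min R=1−1/(4·19/16)=0.7895>−1
Confirm numerically:
  x=-0.802: |R|=0.96180 <1
  x=-0.700: |R|=0.88187 <1
  x=-0.579: |R|=0.81910 <1
  x=-1.181: |R|=1.47528 >1
  x=-0.894: |R|=1.05509 >1
So |R|<1 on (-0.8421, 0).

z* = -0.8421.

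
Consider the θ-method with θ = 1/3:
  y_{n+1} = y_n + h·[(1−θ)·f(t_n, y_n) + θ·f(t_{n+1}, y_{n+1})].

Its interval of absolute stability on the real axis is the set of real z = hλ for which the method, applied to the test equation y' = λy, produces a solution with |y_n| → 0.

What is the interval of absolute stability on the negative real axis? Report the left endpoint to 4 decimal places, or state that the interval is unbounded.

z∈(-6.0000,0).

On y'=λy, z=hλ:
  y_{n+1} = y_n + z·[2/3·y_n + 1/3·y_{n+1}] ⇒ (1 − 1/3z)y_{n+1} = (1 + 2/3z)y_n
  R(z) = (1 + 2/3z)/(1 − 1/3z).

Need |R(x)|<1, x<0.
x=-1.31: |R|=0.0882
R=−1: 1+2/3x = −1+1/3x ⇒ -1/3x=2 ⇒ x=2/(-1/3)=-6.0000
Confirm numerically:
  x=-5.641: |R|=0.95845 <1
  x=-3.432: |R|=0.60075 <1
  x=-2.793: |R|=0.44640 <1
  x=-6.559: |R|=1.05848 >1
  x=-6.359: |R|=1.03836 >1
  x=-6.239: |R|=1.02587 >1
Stable set (-6.0000, 0).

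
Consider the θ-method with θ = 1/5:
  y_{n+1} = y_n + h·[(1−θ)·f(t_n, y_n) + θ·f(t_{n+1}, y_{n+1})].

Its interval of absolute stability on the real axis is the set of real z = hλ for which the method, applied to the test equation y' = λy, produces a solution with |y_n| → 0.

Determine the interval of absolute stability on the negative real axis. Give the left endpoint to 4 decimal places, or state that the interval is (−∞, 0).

(-3.3333, 0).

Set f=λy, z=hλ:
  y_{n+1} = y_n + z·[4/5·y_n + 1/5·y_{n+1}] ⇒ (1 − 1/5z)y_{n+1} = (1 + 4/5z)y_n
  R(z) = (1 + 4/5z)/(1 − 1/5z).

Boundary: |R(x)|=1, x<0.
x=-0.4: |R|=0.6296
R=−1: 1+4/5x = −1+1/5x ⇒ -3/5x=2 ⇒ x=2/(-3/5)=-3.3333
Confirm numerically:
  x=-2.918: |R|=0.84264 <1
  x=-2.308: |R|=0.57909 <1
  x=-1.712: |R|=0.27533 <1
  x=-1.439: |R|=0.11741 <1
  x=-3.654: |R|=1.11116 >1
  x=-3.566: |R|=1.08148 >1
So |R|<1 on (-3.3333, 0).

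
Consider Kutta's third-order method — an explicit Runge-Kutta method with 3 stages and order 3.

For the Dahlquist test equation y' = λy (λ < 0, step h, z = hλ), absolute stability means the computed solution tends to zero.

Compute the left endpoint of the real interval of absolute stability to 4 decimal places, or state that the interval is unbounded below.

On y'=λy, z=hλ:
  order 3, 3-stage ⇒ R(z)=1+z+z^2/2+z^3/6
  (e.g. R(-1.09)=0.28821, |R|=0.28821)

Find x<0 with |R(x)|<1.
x=-1.09: |R|=0.2882
|R(-2.69)|=1.3161 |R(-0.69)|=0.4933 |R(-0.59)|=0.5498
Bisect:
  x_lo=-2.9458 |R|=1.8674  x_hi=-0.2745 |R|=0.7598
  mid=-1.61012 |R|=0.00958 →hi
  mid=-2.27795 |R|=0.65349 →hi
  mid=-2.61187 |R|=1.17057 →lo
  mid=-2.44491 |R|=0.89189 →hi
  mid=-2.52839 |R|=1.02590 →lo
  mid=-2.48665 |R|=0.95760 →hi
  mid=-2.50752 |R|=0.99143 →hi
  ...
  [-2.51290,-2.51274] ⇒ x*=-2.5127
Stable set (-2.5127, 0).

left endpoint -2.5127.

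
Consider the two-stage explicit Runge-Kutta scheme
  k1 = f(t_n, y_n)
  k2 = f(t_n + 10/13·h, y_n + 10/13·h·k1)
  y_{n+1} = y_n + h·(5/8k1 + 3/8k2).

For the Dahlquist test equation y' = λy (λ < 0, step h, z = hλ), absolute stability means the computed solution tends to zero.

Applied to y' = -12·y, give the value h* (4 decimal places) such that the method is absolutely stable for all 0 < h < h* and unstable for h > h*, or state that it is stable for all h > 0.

(-3.4667,0); λ=-12 ⇒ h* = (52/15)/12 = 0.2889.

On y'=λy, z=hλ:
  k1=λy_n ⇒ h·k1=z·y_n;  k2=λ(1+10/13z)y_n ⇒ h·k2=z(1+10/13z)y_n
  y_{n+1}/y_n = 1 + 5/8z + 3/8z(1+10/13z) = 1 + z + 15/52z²
  ⇒ R(z) = 1 + z + 15/52z².

Need |R(x)|<1, x<0.
x=-0.4: |R|=0.6462
R=1: x+15/52x²=0 ⇒ x=−52/15=-3.4667; min R=1−1/(4·15/52)=0.1333>−1
Confirm numerically:
  x=-2.529: |R|=0.31595 <1
  x=-2.446: |R|=0.27984 <1
  x=-1.444: |R|=0.15748 <1
  x=-4.039: |R|=1.66682 >1
  x=-4.019: |R|=1.64033 >1
So |R|<1 on (-3.4667, 0).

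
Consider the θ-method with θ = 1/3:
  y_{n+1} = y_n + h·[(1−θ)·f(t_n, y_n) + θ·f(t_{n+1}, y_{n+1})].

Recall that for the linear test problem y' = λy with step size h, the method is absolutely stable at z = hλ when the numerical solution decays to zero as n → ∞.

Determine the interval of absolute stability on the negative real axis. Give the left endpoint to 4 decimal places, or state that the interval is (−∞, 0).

On y'=λy, z=hλ:
  y_{n+1} = y_n + z·[2/3·y_n + 1/3·y_{n+1}] ⇒ (1 − 1/3z)y_{n+1} = (1 + 2/3z)y_n
  Hence R(z) = (1 + 2/3z)/(1 − 1/3z).

Boundary: |R(x)|=1, x<0.
x=-1.69: |R|=0.0810
R=−1: 1+2/3x = −1+1/3x ⇒ -1/3x=2 ⇒ x=2/(-1/3)=-6.0000
Confirm numerically:
  x=-5.918: |R|=0.99081 <1
  x=-4.783: |R|=0.84363 <1
  x=-2.880: |R|=0.46939 <1
  x=-6.581: |R|=1.06064 >1
  x=-6.180: |R|=1.01961 >1
  x=-6.030: |R|=1.00332 >1
So |R|<1 on (-6.0000, 0).

z∈(-6.0000,0).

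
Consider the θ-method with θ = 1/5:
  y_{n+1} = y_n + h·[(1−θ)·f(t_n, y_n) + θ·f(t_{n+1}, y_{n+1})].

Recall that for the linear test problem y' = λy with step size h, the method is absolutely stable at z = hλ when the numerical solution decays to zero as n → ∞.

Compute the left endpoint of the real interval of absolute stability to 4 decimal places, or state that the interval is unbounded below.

On y'=λy, z=hλ:
  y_{n+1} = y_n + z·[4/5·y_n + 1/5·y_{n+1}] ⇒ (1 − 1/5z)y_{n+1} = (1 + 4/5z)y_n
  Hence R(z) = (1 + 4/5z)/(1 − 1/5z).

Boundary: |R(x)|=1, x<0.
x=-1.14: |R|=0.0717
R=−1: 1+4/5x = −1+1/5x ⇒ -3/5x=2 ⇒ x=2/(-3/5)=-3.3333
Confirm numerically:
  x=-3.124: |R|=0.92270 <1
  x=-3.038: |R|=0.88977 <1
  x=-2.521: |R|=0.67597 <1
  x=-1.643: |R|=0.23664 <1
  x=-3.759: |R|=1.14579 >1
  x=-3.750: |R|=1.14286 >1
Stable set (-3.3333, 0).

left endpoint -3.3333.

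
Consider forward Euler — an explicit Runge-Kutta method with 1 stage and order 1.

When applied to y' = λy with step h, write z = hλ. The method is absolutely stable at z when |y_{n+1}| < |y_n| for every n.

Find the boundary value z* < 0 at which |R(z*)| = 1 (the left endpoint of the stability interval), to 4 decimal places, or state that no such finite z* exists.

left endpoint -2.0000.

On y'=λy, z=hλ:
  order 1, 1-stage ⇒ R(z)=1+z
  (e.g. R(-1.68)=-0.68000, |R|=0.68000)

Need |R(x)|<1, x<0.
x=-1.68: |R|=0.6800
|R(-1.48)|=0.4800 |R(-1.27)|=0.2700 |R(-1.02)|=0.0200
Bisect:
  x_lo=-2.6726 |R|=1.6726  x_hi=-0.2445 |R|=0.7555
  mid=-1.45853 |R|=0.45853 →hi
  mid=-2.06556 |R|=1.06556 →lo
  mid=-1.76204 |R|=0.76204 →hi
  mid=-1.91380 |R|=0.91380 →hi
  mid=-1.98968 |R|=0.98968 →hi
  mid=-2.02762 |R|=1.02762 →lo
  mid=-2.00865 |R|=1.00865 →lo
  ...
  [-2.00005,-1.99990] ⇒ x*=-2.0000
So |R|<1 on (-2.0000, 0).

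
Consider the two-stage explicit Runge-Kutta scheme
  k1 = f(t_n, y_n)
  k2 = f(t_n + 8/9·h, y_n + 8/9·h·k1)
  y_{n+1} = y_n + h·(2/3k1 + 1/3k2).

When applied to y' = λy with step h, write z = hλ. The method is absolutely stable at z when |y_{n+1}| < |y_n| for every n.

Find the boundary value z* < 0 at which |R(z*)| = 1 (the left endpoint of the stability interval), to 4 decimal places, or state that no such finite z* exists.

left endpoint -3.3750.

Test eqn y'=λy, z=hλ:
  k1=λy_n ⇒ h·k1=z·y_n;  k2=λ(1+8/9z)y_n ⇒ h·k2=z(1+8/9z)y_n
  y_{n+1}/y_n = 1 + 2/3z + 1/3z(1+8/9z) = 1 + z + 8/27z²
  so R(z) = 1 + z + 8/27z².

Find x<0 with |R(x)|<1.
x=-0.44: |R|=0.6174
R=1: x+8/27x²=0 ⇒ x=−27/8=-3.3750; min R=1−1/(4·8/27)=0.1562>−1
Confirm numerically:
  x=-2.771: |R|=0.50409 <1
  x=-2.560: |R|=0.38181 <1
  x=-2.179: |R|=0.22783 <1
  x=-1.606: |R|=0.15822 <1
  x=-3.914: |R|=1.62508 >1
  x=-3.847: |R|=1.53801 >1
  x=-3.765: |R|=1.43507 >1
Stable set (-3.3750, 0).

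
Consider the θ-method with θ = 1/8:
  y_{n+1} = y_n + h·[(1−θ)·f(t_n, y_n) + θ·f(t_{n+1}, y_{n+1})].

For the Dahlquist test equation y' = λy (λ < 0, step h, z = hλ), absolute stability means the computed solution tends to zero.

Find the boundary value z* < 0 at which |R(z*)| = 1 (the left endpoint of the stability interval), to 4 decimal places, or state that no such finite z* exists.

Test eqn y'=λy, z=hλ:
  y_{n+1} = y_n + z·[7/8·y_n + 1/8·y_{n+1}] ⇒ (1 − 1/8z)y_{n+1} = (1 + 7/8z)y_n
  R(z) = (1 + 7/8z)/(1 − 1/8z).

Find x<0 with |R(x)|<1.
x=-0.32: |R|=0.6923
R=−1: 1+7/8x = −1+1/8x ⇒ -3/4x=2 ⇒ x=2/(-3/4)=-2.6667
Confirm numerically:
  x=-2.024: |R|=0.61532 <1
  x=-1.926: |R|=0.55229 <1
  x=-1.815: |R|=0.47937 <1
  x=-1.805: |R|=0.47272 <1
  x=-3.188: |R|=1.27959 >1
  x=-2.734: |R|=1.03764 >1
  x=-2.726: |R|=1.03319 >1
Stable set (-2.6667, 0).

left endpoint -2.6667.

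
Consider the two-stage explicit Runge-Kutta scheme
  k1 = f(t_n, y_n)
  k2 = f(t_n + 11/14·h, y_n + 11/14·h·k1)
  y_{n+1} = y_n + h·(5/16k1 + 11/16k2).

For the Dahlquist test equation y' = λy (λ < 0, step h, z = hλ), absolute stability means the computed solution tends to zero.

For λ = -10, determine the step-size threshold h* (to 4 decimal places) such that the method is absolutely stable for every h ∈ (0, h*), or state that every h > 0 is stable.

(-1.8512,0); λ=-10 ⇒ h* = (224/121)/10 = 0.1851.

On y'=λy, z=hλ:
  k1=λy_n ⇒ h·k1=z·y_n;  k2=λ(1+11/14z)y_n ⇒ h·k2=z(1+11/14z)y_n
  y_{n+1}/y_n = 1 + 5/16z + 11/16z(1+11/14z) = 1 + z + 121/224z²
  ⇒ R(z) = 1 + z + 121/224z².

Solve |R(x)|<1 on ℝ⁻.
x=-1.41: |R|=0.6639
R=1: x+121/224x²=0 ⇒ x=−224/121=-1.8512; min R=1−1/(4·121/224)=0.5372>−1
Confirm numerically:
  x=-1.282: |R|=0.60580 <1
  x=-1.056: |R|=0.54637 <1
  x=-0.896: |R|=0.53766 <1
  x=-2.347: |R|=1.62852 >1
  x=-2.170: |R|=1.37365 >1
  x=-1.931: |R|=1.08320 >1
So |R|<1 on (-1.8512, 0).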